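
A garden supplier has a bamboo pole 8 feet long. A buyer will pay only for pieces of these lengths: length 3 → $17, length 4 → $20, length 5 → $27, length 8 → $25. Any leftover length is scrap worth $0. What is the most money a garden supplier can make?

Let r[k] be the best obtainable value from length k. For each k, try every first piece i and keep the best of price[i] + r[k−i].
r[1] = 0
r[2] = 0
r[3] = 17
r[4] = max(17+0, 20+0) = 20
r[5] = max(17+0, 20+0, 27+0) = 27
r[6] = max(17+17, 20+0, 27+0) = 34
r[7] = max(17+20, 20+17, 27+0) = 37
r[8] = max(17+27, 20+20, 27+17, 25+0) = 44
One optimal cutting: 5 + 3 → $44.

44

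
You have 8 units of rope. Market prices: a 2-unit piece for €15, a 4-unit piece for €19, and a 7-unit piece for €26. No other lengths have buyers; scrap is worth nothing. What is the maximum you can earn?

Build f[k] bottom-up: f[k] = max over allowed piece i of (p[i] + f[k−i]).
f[1] = 0
f[2] = 15
f[3] = 15
f[4] = max(15+15, 19+0) = 30
f[5] = max(15+15, 19+0) = 30
f[6] = max(15+30, 19+15) = 45
f[7] = max(15+30, 19+15, 26+0) = 45
f[8] = max(15+45, 19+30, 26+0) = 60
One optimal cutting: 2 + 2 + 2 + 2 → €60.

60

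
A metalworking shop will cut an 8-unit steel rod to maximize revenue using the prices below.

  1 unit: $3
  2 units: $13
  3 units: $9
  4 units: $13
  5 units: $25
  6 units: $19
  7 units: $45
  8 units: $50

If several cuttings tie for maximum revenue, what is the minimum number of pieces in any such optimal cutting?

4

Build r[k] bottom-up: r[k] = max over allowed piece i of (p[i] + r[k−i]).
r[1] = 3
r[2] = 13
r[3] = 16  (first piece 1, then r[2]=13)
r[4] = 26  (first piece 2, then r[2]=13)
r[5] = 29  (first piece 1, then r[4]=26)
r[6] = 39  (first piece 2, then r[4]=26)
r[7] = 45
r[8] = 52  (first piece 2, then r[6]=39)
Maximum revenue is $52.
Now minimize piece count subject to staying optimal: for each k, pieces[k] = 1 + min over i with p[i]+r[k−i]=r[k] of pieces[k−i].
pieces[5] = 3
pieces[6] = 3
pieces[7] = 1
pieces[8] = 4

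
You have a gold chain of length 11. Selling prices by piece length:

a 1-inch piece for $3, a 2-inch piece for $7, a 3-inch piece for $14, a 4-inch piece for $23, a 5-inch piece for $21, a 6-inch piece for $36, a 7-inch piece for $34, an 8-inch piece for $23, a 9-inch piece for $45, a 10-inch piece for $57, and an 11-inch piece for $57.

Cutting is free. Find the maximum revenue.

62

Build best[k] bottom-up: best[k] = max over allowed piece i of (p[i] + best[k−i]).
best[1] = 3
best[2] = max(3+3, 7+0) = 7
best[3] = max(3+7, 7+3, 14+0) = 14
best[4] = max(3+14, 7+7, 14+3, 23+0) = 23
best[5] = max(3+23, 7+14, 14+7, 23+3, 21+0) = 26
best[6] = max(3+26, 7+23, 14+14, 23+7, 21+3, 36+0) = 36
best[7] = max(3+36, 7+26, 14+23, …, 36+3, 34+0) = 39
best[8] = max(3+39, 7+36, 14+26, …, 34+3, 23+0) = 46
best[9] = max(3+46, 7+39, 14+36, …, 23+3, 45+0) = 50
best[10] = max(3+50, 7+46, 14+39, …, 45+3, 57+0) = 59
best[11] = max(3+59, 7+50, 14+46, …, 57+3, 57+0) = 62
One optimal cutting: 6 + 4 + 1 → $36 + $23 + $3 = $62.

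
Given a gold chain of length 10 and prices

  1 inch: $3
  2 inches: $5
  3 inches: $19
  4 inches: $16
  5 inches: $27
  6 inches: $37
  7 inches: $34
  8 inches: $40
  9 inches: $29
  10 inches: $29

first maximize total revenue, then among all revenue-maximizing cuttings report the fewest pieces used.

Build r[k] bottom-up: r[k] = max over allowed piece i of (p[i] + r[k−i]).
r[1] = 3
r[2] = 6  (first piece 1, then r[1]=3)
r[3] = 19
r[4] = 22  (first piece 1, then r[3]=19)
r[5] = 27
r[6] = 38  (first piece 3, then r[3]=19)
r[7] = 41  (first piece 1, then r[6]=38)
r[8] = 46  (first piece 3, then r[5]=27)
r[9] = 57  (first piece 3, then r[6]=38)
r[10] = 60  (first piece 1, then r[9]=57)
Maximum revenue is $60.
Now minimize piece count subject to staying optimal: for each k, pieces[k] = 1 + min over i with p[i]+r[k−i]=r[k] of pieces[k−i].
pieces[7] = 3
pieces[8] = 2
pieces[9] = 3
pieces[10] = 4

4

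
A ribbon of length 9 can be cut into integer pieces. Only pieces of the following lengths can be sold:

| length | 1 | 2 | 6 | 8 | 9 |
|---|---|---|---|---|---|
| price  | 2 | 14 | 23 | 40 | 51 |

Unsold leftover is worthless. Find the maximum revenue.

Build best[k] bottom-up: best[k] = max over allowed piece i of (p[i] + best[k−i]).
best[1] = 2
best[2] = 14
best[3] = 16  (first piece 1, then best[2]=14)
best[4] = 28  (first piece 2, then best[2]=14)
best[5] = 30  (first piece 1, then best[4]=28)
best[6] = 42  (first piece 2, then best[4]=28)
best[7] = 44  (first piece 1, then best[6]=42)
best[8] = 56  (first piece 2, then best[6]=42)
best[9] = 58  (first piece 1, then best[8]=56)
One optimal cutting: 2 + 2 + 2 + 2 + 1 → ¢58.

58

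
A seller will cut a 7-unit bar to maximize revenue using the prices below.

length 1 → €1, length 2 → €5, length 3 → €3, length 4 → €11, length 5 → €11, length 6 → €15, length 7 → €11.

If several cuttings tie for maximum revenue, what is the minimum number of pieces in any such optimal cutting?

3

Consider every possible first cut. r[k] is the best of p[i]+r[k−i] over all sellable i≤k.
r[1] = 1
r[2] = max(1+1, 5+0) = 5
r[3] = max(1+5, 5+1, 3+0) = 6
r[4] = max(1+6, 5+5, 3+1, 11+0) = 11
r[5] = max(1+11, 5+6, 3+5, 11+1, 11+0) = 12
r[6] = max(1+12, 5+11, 3+6, 11+5, 11+1, 15+0) = 16
r[7] = max(1+16, 5+12, 3+11, …, 15+1, 11+0) = 17
Maximum revenue is €17.
Now minimize piece count subject to staying optimal: for each k, pieces[k] = 1 + min over i with p[i]+r[k−i]=r[k] of pieces[k−i].
pieces[4] = 1
pieces[5] = 2
pieces[6] = 2
pieces[7] = 3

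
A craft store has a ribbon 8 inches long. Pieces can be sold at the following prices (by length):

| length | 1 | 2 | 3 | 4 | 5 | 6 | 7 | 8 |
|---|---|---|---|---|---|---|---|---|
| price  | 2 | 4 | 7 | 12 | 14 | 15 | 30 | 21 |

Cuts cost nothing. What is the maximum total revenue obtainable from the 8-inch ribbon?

32

Build r[k] bottom-up: r[k] = max over allowed piece i of (p[i] + r[k−i]).
r[1] = 2
r[2] = 4  (first piece 1, then r[1]=2)
r[3] = 7
r[4] = 12
r[5] = 14  (first piece 1, then r[4]=12)
r[6] = 16  (first piece 1, then r[5]=14)
r[7] = 30
r[8] = 32  (first piece 1, then r[7]=30)
One optimal cutting: 7 + 1 → ¢30 + ¢2 = ¢32.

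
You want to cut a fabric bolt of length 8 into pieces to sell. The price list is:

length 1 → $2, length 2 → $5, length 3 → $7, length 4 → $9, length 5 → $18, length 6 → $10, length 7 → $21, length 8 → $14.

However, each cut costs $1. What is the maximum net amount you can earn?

Let v[k] be the best obtainable value from length k. For each k, try every first piece i and keep the best of price[i] + v[k−i] minus the 1 cut fee when i<k.
v[1] = 2
v[2] = max(2+2-1, 5+0) = 5
v[3] = max(2+5-1, 5+2-1, 7+0) = 7
v[4] = max(2+7-1, 5+5-1, 7+2-1, 9+0) = 9
v[5] = max(2+9-1, 5+7-1, 7+5-1, 9+2-1, 18+0) = 18
v[6] = max(2+18-1, 5+9-1, 7+7-1, 9+5-1, 18+2-1, 10+0) = 19
v[7] = max(2+19-1, 5+18-1, 7+9-1, …, 10+2-1, 21+0) = 22
v[8] = max(2+22-1, 5+19-1, 7+18-1, …, 21+2-1, 14+0) = 24
One optimal plan: pieces 5 + 3 (1 cut) → $25 − $1 = $24.

24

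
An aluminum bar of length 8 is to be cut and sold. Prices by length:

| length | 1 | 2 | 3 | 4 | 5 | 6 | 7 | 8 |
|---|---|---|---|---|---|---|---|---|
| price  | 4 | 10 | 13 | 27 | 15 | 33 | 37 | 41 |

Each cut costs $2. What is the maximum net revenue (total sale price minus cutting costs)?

Let net[k] be the best obtainable value from length k. For each k, try every first piece i and keep the best of price[i] + net[k−i] minus the 2 cut fee when i<k.
net[1] = 4
net[2] = 10
net[3] = 13
net[4] = 27
net[5] = 29  (first piece 1, then net[4]=27)
net[6] = 35  (first piece 2, then net[4]=27)
net[7] = 38  (first piece 3, then net[4]=27)
net[8] = 52  (first piece 4, then net[4]=27)
One optimal plan: pieces 4 + 4 (1 cut) → $54 − $2 = $52.

52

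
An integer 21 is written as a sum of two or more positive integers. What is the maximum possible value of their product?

2187

Let m[k] be the best product for length k (with at least one cut). For each first piece i, the rest contributes max(k−i, m[k−i]).
m[2] = 1*max(1,0) = 1*1 = 1
m[3] = 1*max(2,1) = 1*2 = 2
m[4] = 2*max(2,1) = 2*2 = 4
m[5] = 2*max(3,2) = 2*3 = 6
m[6] = 3*max(3,2) = 3*3 = 9
m[7] = 2*max(5,6) = 2*6 = 12
m[8] = 2*max(6,9) = 2*9 = 18
m[9] = 3*max(6,9) = 3*9 = 27
m[10] = 2*max(8,18) = 2*18 = 36
m[11] = 2*max(9,27) = 2*27 = 54
m[12] = 3*max(9,27) = 3*27 = 81
m[13] = 2*max(11,54) = 2*54 = 108
m[14] = 2*max(12,81) = 2*81 = 162
m[15] = 3*max(12,81) = 3*81 = 243
m[16] = 2*max(14,162) = 2*162 = 324
m[17] = 2*max(15,243) = 2*243 = 486
m[18] = 3*max(15,243) = 3*243 = 729
m[19] = 2*max(17,486) = 2*486 = 972
m[20] = 2*max(18,729) = 2*729 = 1458
m[21] = 3*max(18,729) = 3*729 = 2187
One optimal split: 3 + 3 + 3 + 3 + 3 + 3 + 3; product 3*3*3*3*3*3*3 = 2187.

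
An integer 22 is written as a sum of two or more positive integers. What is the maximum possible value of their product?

Fill P[k] for k=2..22: at each k try every first piece i and multiply by the better of (k−i) uncut or P[k−i].
Small cases: P[2]=1, P[3]=2, P[4]=4, P[5]=6, P[6]=9, P[7]=12, P[8]=18, P[9]=27, P[10]=36, P[11]=54, P[12]=81, P[13]=108, P[14]=162, P[15]=243.
P[16] = 2×max(14,162) = 2×162 = 324
P[17] = 2×max(15,243) = 2×243 = 486
P[18] = 3×max(15,243) = 3×243 = 729
P[19] = 2×max(17,486) = 2×486 = 972
P[20] = 2×max(18,729) = 2×729 = 1458
P[21] = 3×max(18,729) = 3×729 = 2187
P[22] = 2×max(20,1458) = 2×1458 = 2916
One optimal split: 3 + 3 + 3 + 3 + 3 + 3 + 2 + 2; product 3×3×3×3×3×3×2×2 = 2916.

2916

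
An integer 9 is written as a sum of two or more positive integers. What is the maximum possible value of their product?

Define f[k] = max over 1≤i<k of i · max(k−i, f[k−i]); the inner max lets the remainder stay uncut if that's better.
f[2] = 1·max(1,0) = 1·1 = 1
f[3] = 1·max(2,1) = 1·2 = 2
f[4] = 2·max(2,1) = 2·2 = 4
f[5] = 2·max(3,2) = 2·3 = 6
f[6] = 3·max(3,2) = 3·3 = 9
f[7] = 2·max(5,6) = 2·6 = 12
f[8] = 2·max(6,9) = 2·9 = 18
f[9] = 3·max(6,9) = 3·9 = 27
One optimal split: 3 + 3 + 3; product 3·3·3 = 27.

27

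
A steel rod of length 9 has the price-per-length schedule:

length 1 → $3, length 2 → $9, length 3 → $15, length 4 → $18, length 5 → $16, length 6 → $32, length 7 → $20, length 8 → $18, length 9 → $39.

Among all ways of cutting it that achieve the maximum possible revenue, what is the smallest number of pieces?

2

Let r[k] be the best obtainable value from length k. For each k, try every first piece i and keep the best of price[i] + r[k−i].
r[1] = 3
r[2] = max(3+3, 9+0) = 9
r[3] = max(3+9, 9+3, 15+0) = 15
r[4] = max(3+15, 9+9, 15+3, 18+0) = 18
r[5] = max(3+18, 9+15, 15+9, 18+3, 16+0) = 24
r[6] = max(3+24, 9+18, 15+15, 18+9, 16+3, 32+0) = 32
r[7] = max(3+32, 9+24, 15+18, …, 32+3, 20+0) = 35
r[8] = max(3+35, 9+32, 15+24, …, 20+3, 18+0) = 41
r[9] = max(3+41, 9+35, 15+32, …, 18+3, 39+0) = 47
Maximum revenue is $47.
Now minimize piece count subject to staying optimal: for each k, pieces[k] = 1 + min over i with p[i]+r[k−i]=r[k] of pieces[k−i].
pieces[6] = 1
pieces[7] = 2
pieces[8] = 2
pieces[9] = 2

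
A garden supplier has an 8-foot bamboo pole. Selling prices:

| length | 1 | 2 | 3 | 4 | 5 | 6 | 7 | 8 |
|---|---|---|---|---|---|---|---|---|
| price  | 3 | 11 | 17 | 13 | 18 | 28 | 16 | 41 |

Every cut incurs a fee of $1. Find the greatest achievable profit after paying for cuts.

Build net[k] bottom-up: net[k] = max over allowed piece i of (p[i] + net[k−i]) − 1 per cut.
net[1] = 3
net[2] = max(3+3-1, 11+0) = 11
net[3] = max(3+11-1, 11+3-1, 17+0) = 17
net[4] = max(3+17-1, 11+11-1, 17+3-1, 13+0) = 21
net[5] = max(3+21-1, 11+17-1, 17+11-1, 13+3-1, 18+0) = 27
net[6] = max(3+27-1, 11+21-1, 17+17-1, 13+11-1, 18+3-1, 28+0) = 33
net[7] = max(3+33-1, 11+27-1, 17+21-1, …, 28+3-1, 16+0) = 37
net[8] = max(3+37-1, 11+33-1, 17+27-1, …, 16+3-1, 41+0) = 43
One optimal plan: pieces 3 + 3 + 2 (2 cuts) → $45 − $2 = $43.

43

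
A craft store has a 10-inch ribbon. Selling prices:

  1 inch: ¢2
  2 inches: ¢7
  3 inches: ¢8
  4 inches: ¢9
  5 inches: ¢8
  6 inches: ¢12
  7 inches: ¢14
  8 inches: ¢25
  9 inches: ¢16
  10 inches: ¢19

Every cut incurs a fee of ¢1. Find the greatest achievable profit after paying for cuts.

31

Build v[k] bottom-up: v[k] = max over allowed piece i of (p[i] + v[k−i]) − 1 per cut.
v[1] = 2
v[2] = 7
v[3] = 8  (first piece 1, then v[2]=7)
v[4] = 13  (first piece 2, then v[2]=7)
v[5] = 14  (first piece 1, then v[4]=13)
v[6] = 19  (first piece 2, then v[4]=13)
v[7] = 20  (first piece 1, then v[6]=19)
v[8] = 25  (first piece 2, then v[6]=19)
v[9] = 26  (first piece 1, then v[8]=25)
v[10] = 31  (first piece 2, then v[8]=25)
One optimal plan: pieces 2 + 2 + 2 + 2 + 2 (4 cuts) → ¢35 − ¢4 = ¢31.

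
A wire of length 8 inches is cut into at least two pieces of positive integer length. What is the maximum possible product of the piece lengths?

Let g[k] be the best product for length k (with at least one cut). For each first piece i, the rest contributes max(k−i, g[k−i]).
g[2] = 1*max(1,0) = 1*1 = 1
g[3] = max(1*2, 2*1) = 2
g[4] = max(1*3, 2*2, 3*1) = 4
g[5] = max(1*4, 2*3, 3*2, 4*1) = 6
g[6] = max(1*6, 2*4, 3*3, 4*2, 5*1) = 9
g[7] = max(1*9, 2*6, 3*4, 4*3, 5*2, 6*1) = 12
g[8] = max(1*12, 2*9, 3*6, …, 6*2, 7*1) = 18
One optimal split: 3 + 3 + 2; product 3*3*2 = 18.

18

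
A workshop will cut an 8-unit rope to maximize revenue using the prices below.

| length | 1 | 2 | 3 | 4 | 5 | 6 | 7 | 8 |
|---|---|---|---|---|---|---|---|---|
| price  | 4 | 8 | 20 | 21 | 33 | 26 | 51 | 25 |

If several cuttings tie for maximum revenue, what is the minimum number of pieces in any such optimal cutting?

Build r[k] bottom-up: r[k] = max over allowed piece i of (p[i] + r[k−i]).
r[1] = 4
r[2] = 8  (first piece 1, then r[1]=4)
r[3] = 20
r[4] = 24  (first piece 1, then r[3]=20)
r[5] = 33
r[6] = 40  (first piece 3, then r[3]=20)
r[7] = 51
r[8] = 55  (first piece 1, then r[7]=51)
Maximum revenue is €55.
Now minimize piece count subject to staying optimal: for each k, pieces[k] = 1 + min over i with p[i]+r[k−i]=r[k] of pieces[k−i].
pieces[5] = 1
pieces[6] = 2
pieces[7] = 1
pieces[8] = 2

2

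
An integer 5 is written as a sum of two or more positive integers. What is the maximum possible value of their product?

Define f[k] = max over 1≤i<k of i · max(k−i, f[k−i]); the inner max lets the remainder stay uncut if that's better.
f[2] = 1*max(1,0) = 1*1 = 1
f[3] = 1*max(2,1) = 1*2 = 2
f[4] = 2*max(2,1) = 2*2 = 4
f[5] = 2*max(3,2) = 2*3 = 6
One optimal split: 3 + 2; product 3*2 = 6.

6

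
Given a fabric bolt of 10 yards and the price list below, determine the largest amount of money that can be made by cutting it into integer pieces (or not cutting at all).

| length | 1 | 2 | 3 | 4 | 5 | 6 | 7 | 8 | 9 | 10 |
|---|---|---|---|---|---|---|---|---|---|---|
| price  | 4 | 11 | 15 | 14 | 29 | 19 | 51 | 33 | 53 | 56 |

66

Build best[k] bottom-up: best[k] = max over allowed piece i of (p[i] + best[k−i]).
best[1] = 4
best[2] = 11
best[3] = 15  (first piece 1, then best[2]=11)
best[4] = 22  (first piece 2, then best[2]=11)
best[5] = 29
best[6] = 33  (first piece 1, then best[5]=29)
best[7] = 51
best[8] = 55  (first piece 1, then best[7]=51)
best[9] = 62  (first piece 2, then best[7]=51)
best[10] = 66  (first piece 1, then best[9]=62)
One optimal cutting: 7 + 2 + 1 → $51 + $11 + $4 = $66.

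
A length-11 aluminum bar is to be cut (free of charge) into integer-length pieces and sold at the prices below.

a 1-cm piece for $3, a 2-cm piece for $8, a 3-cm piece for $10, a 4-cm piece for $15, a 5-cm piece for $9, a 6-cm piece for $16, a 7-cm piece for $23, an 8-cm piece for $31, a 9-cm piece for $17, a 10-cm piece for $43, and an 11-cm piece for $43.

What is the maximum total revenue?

Consider every possible first cut. R[k] is the best of p[i]+R[k−i] over all sellable i≤k.
R[1] = 3
R[2] = max(3+3, 8+0) = 8
R[3] = max(3+8, 8+3, 10+0) = 11
R[4] = max(3+11, 8+8, 10+3, 15+0) = 16
R[5] = max(3+16, 8+11, 10+8, 15+3, 9+0) = 19
R[6] = max(3+19, 8+16, 10+11, 15+8, 9+3, 16+0) = 24
R[7] = max(3+24, 8+19, 10+16, …, 16+3, 23+0) = 27
R[8] = max(3+27, 8+24, 10+19, …, 23+3, 31+0) = 32
R[9] = max(3+32, 8+27, 10+24, …, 31+3, 17+0) = 35
R[10] = max(3+35, 8+32, 10+27, …, 17+3, 43+0) = 43
R[11] = max(3+43, 8+35, 10+32, …, 43+3, 43+0) = 46
One optimal cutting: 10 + 1 → $43 + $3 = $46.

46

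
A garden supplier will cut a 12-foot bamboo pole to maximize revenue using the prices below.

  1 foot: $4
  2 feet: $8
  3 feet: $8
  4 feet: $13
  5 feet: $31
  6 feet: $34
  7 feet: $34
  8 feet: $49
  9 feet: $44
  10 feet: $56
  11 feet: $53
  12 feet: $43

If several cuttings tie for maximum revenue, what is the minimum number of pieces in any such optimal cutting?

Let r[k] be the best obtainable value from length k. For each k, try every first piece i and keep the best of price[i] + r[k−i].
r[1] = 4
r[2] = max(4+4, 8+0) = 8
r[3] = max(4+8, 8+4, 8+0) = 12
r[4] = max(4+12, 8+8, 8+4, 13+0) = 16
r[5] = max(4+16, 8+12, 8+8, 13+4, 31+0) = 31
r[6] = max(4+31, 8+16, 8+12, 13+8, 31+4, 34+0) = 35
r[7] = max(4+35, 8+31, 8+16, …, 34+4, 34+0) = 39
r[8] = max(4+39, 8+35, 8+31, …, 34+4, 49+0) = 49
r[9] = max(4+49, 8+39, 8+35, …, 49+4, 44+0) = 53
r[10] = max(4+53, 8+49, 8+39, …, 44+4, 56+0) = 62
r[11] = max(4+62, 8+53, 8+49, …, 56+4, 53+0) = 66
r[12] = max(4+66, 8+62, 8+53, …, 53+4, 43+0) = 70
Maximum revenue is $70.
Now minimize piece count subject to staying optimal: for each k, pieces[k] = 1 + min over i with p[i]+r[k−i]=r[k] of pieces[k−i].
pieces[9] = 2
pieces[10] = 2
pieces[11] = 3
pieces[12] = 3

3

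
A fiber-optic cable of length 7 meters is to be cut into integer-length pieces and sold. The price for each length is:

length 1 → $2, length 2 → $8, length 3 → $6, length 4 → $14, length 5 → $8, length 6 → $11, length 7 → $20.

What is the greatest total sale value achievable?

26

Consider every possible first cut. r[k] is the best of p[i]+r[k−i] over all sellable i≤k.
r[1] = 2
r[2] = 8
r[3] = 10  (first piece 1, then r[2]=8)
r[4] = 16  (first piece 2, then r[2]=8)
r[5] = 18  (first piece 1, then r[4]=16)
r[6] = 24  (first piece 2, then r[4]=16)
r[7] = 26  (first piece 1, then r[6]=24)
One optimal cutting: 2 + 2 + 2 + 1 → $8 + $8 + $8 + $2 = $26.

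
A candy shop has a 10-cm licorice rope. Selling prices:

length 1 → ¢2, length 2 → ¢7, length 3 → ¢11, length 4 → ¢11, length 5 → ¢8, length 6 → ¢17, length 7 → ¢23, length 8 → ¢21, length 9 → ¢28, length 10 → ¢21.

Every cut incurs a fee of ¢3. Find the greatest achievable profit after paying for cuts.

31

Build v[k] bottom-up: v[k] = max over allowed piece i of (p[i] + v[k−i]) − 3 per cut.
v[1] = 2
v[2] = 7
v[3] = 11
v[4] = 11  (first piece 2, then v[2]=7)
v[5] = 15  (first piece 2, then v[3]=11)
v[6] = 19  (first piece 3, then v[3]=11)
v[7] = 23
v[8] = 23  (first piece 2, then v[6]=19)
v[9] = 28
v[10] = 31  (first piece 3, then v[7]=23)
One optimal plan: pieces 7 + 3 (1 cut) → ¢34 − ¢3 = ¢31.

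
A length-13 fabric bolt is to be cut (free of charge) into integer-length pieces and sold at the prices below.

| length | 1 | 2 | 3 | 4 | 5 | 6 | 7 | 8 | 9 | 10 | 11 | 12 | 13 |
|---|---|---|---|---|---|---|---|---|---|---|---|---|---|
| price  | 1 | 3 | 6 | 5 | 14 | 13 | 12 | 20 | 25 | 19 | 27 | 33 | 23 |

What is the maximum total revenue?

Build v[k] bottom-up: v[k] = max over allowed piece i of (p[i] + v[k−i]).
v[1] = 1
v[2] = 3
v[3] = 6
v[4] = 7  (first piece 1, then v[3]=6)
v[5] = 14
v[6] = 15  (first piece 1, then v[5]=14)
v[7] = 17  (first piece 2, then v[5]=14)
v[8] = 20  (first piece 3, then v[5]=14)
v[9] = 25
v[10] = 28  (first piece 5, then v[5]=14)
v[11] = 29  (first piece 1, then v[10]=28)
v[12] = 33
v[13] = 34  (first piece 1, then v[12]=33)
One optimal cutting: 12 + 1 → $33 + $1 = $34.

34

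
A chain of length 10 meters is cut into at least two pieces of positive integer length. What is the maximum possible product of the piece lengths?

Define m[k] = max over 1≤i<k of i · max(k−i, m[k−i]); the inner max lets the remainder stay uncut if that's better.
m[2] = 1·max(1,0) = 1·1 = 1
m[3] = max(1·2, 2·1) = 2
m[4] = max(1·3, 2·2, 3·1) = 4
m[5] = max(1·4, 2·3, 3·2, 4·1) = 6
m[6] = max(1·6, 2·4, 3·3, 4·2, 5·1) = 9
m[7] = max(1·9, 2·6, 3·4, 4·3, 5·2, 6·1) = 12
m[8] = max(1·12, 2·9, 3·6, …, 6·2, 7·1) = 18
m[9] = max(1·18, 2·12, 3·9, …, 7·2, 8·1) = 27
m[10] = max(1·27, 2·18, 3·12, …, 8·2, 9·1) = 36
One optimal split: 3 + 3 + 2 + 2; product 3·3·2·2 = 36.

36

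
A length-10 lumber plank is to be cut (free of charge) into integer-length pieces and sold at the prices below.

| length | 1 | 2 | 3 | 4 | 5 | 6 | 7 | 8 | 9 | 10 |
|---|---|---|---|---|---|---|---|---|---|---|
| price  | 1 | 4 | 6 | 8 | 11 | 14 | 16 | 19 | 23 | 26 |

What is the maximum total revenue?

Build v[k] bottom-up: v[k] = max over allowed piece i of (p[i] + v[k−i]).
v[1] = 1
v[2] = 4
v[3] = 6
v[4] = 8  (first piece 2, then v[2]=4)
v[5] = 11
v[6] = 14
v[7] = 16
v[8] = 19
v[9] = 23
v[10] = 26
Best is to sell the whole 10-foot piece uncut for $26.

26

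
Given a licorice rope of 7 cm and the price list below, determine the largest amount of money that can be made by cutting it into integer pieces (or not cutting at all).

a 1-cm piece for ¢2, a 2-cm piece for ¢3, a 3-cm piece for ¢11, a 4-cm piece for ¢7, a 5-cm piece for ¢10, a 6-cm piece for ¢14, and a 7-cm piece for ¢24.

24

Let r[k] be the best obtainable value from length k. For each k, try every first piece i and keep the best of price[i] + r[k−i].
r[1] = 2
r[2] = 4  (first piece 1, then r[1]=2)
r[3] = 11
r[4] = 13  (first piece 1, then r[3]=11)
r[5] = 15  (first piece 1, then r[4]=13)
r[6] = 22  (first piece 3, then r[3]=11)
r[7] = 24  (first piece 1, then r[6]=22)
One optimal cutting: 3 + 3 + 1 → ¢11 + ¢11 + ¢2 = ¢24.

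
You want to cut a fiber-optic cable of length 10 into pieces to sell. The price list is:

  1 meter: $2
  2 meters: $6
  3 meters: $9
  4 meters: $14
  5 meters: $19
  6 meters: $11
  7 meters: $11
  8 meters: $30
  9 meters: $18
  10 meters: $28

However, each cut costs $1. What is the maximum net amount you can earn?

37

Build v[k] bottom-up: v[k] = max over allowed piece i of (p[i] + v[k−i]) − 1 per cut.
v[1] = 2
v[2] = 6
v[3] = 9
v[4] = 14
v[5] = 19
v[6] = 20  (first piece 1, then v[5]=19)
v[7] = 24  (first piece 2, then v[5]=19)
v[8] = 30
v[9] = 32  (first piece 4, then v[5]=19)
v[10] = 37  (first piece 5, then v[5]=19)
One optimal plan: pieces 5 + 5 (1 cut) → $38 − $1 = $37.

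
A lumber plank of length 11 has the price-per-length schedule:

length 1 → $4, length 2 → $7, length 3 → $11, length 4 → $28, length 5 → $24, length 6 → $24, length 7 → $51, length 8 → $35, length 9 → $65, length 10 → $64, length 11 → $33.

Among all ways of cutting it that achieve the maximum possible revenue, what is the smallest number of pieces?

2

Build r[k] bottom-up: r[k] = max over allowed piece i of (p[i] + r[k−i]).
r[1] = 4
r[2] = max(4+4, 7+0) = 8
r[3] = max(4+8, 7+4, 11+0) = 12
r[4] = max(4+12, 7+8, 11+4, 28+0) = 28
r[5] = max(4+28, 7+12, 11+8, 28+4, 24+0) = 32
r[6] = max(4+32, 7+28, 11+12, 28+8, 24+4, 24+0) = 36
r[7] = max(4+36, 7+32, 11+28, …, 24+4, 51+0) = 51
r[8] = max(4+51, 7+36, 11+32, …, 51+4, 35+0) = 56
r[9] = max(4+56, 7+51, 11+36, …, 35+4, 65+0) = 65
r[10] = max(4+65, 7+56, 11+51, …, 65+4, 64+0) = 69
r[11] = max(4+69, 7+65, 11+56, …, 64+4, 33+0) = 79
Maximum revenue is $79.
Now minimize piece count subject to staying optimal: for each k, pieces[k] = 1 + min over i with p[i]+r[k−i]=r[k] of pieces[k−i].
pieces[8] = 2
pieces[9] = 1
pieces[10] = 2
pieces[11] = 2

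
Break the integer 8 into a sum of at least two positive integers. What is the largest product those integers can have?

18

Let m[k] be the best product for length k (with at least one cut). For each first piece i, the rest contributes max(k−i, m[k−i]).
m[2] = 1*max(1,0) = 1*1 = 1
m[3] = 1*max(2,1) = 1*2 = 2
m[4] = 2*max(2,1) = 2*2 = 4
m[5] = 2*max(3,2) = 2*3 = 6
m[6] = 3*max(3,2) = 3*3 = 9
m[7] = 2*max(5,6) = 2*6 = 12
m[8] = 2*max(6,9) = 2*9 = 18
One optimal split: 3 + 3 + 2; product 3*3*2 = 18.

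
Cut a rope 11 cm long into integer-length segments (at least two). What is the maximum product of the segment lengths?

Fill m[k] for k=2..11: at each k try every first piece i and multiply by the better of (k−i) uncut or m[k−i].
m[2] = 1·max(1,0) = 1·1 = 1
m[3] = 1·max(2,1) = 1·2 = 2
m[4] = 2·max(2,1) = 2·2 = 4
m[5] = 2·max(3,2) = 2·3 = 6
m[6] = 3·max(3,2) = 3·3 = 9
m[7] = 2·max(5,6) = 2·6 = 12
m[8] = 2·max(6,9) = 2·9 = 18
m[9] = 3·max(6,9) = 3·9 = 27
m[10] = 2·max(8,18) = 2·18 = 36
m[11] = 2·max(9,27) = 2·27 = 54
One optimal split: 3 + 3 + 3 + 2; product 3·3·3·2 = 54.

54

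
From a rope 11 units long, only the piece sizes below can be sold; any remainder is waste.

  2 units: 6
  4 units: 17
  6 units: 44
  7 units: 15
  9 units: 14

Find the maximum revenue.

61

Consider every possible first cut. best[k] is the best of p[i]+best[k−i] over all sellable i≤k.
best[1] = 0
best[2] = 6
best[3] = 6
best[4] = max(6+6, 17+0) = 17
best[5] = max(6+6, 17+0) = 17
best[6] = max(6+17, 17+6, 44+0) = 44
best[7] = max(6+17, 17+6, 44+0, 15+0) = 44
best[8] = max(6+44, 17+17, 44+6, 15+0) = 50
best[9] = max(6+44, 17+17, 44+6, 15+6, 14+0) = 50
best[10] = max(6+50, 17+44, 44+17, 15+6, 14+0) = 61
best[11] = max(6+50, 17+44, 44+17, 15+17, 14+6) = 61
One optimal cutting: pieces 6 + 4 with 1 unit of scrap → 61.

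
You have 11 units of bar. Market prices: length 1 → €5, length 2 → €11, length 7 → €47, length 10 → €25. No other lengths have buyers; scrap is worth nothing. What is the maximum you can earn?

Let best[k] be the best obtainable value from length k. For each k, try every first piece i and keep the best of price[i] + best[k−i].
best[1] = 5
best[2] = 11
best[3] = 16  (first piece 1, then best[2]=11)
best[4] = 22  (first piece 2, then best[2]=11)
best[5] = 27  (first piece 1, then best[4]=22)
best[6] = 33  (first piece 2, then best[4]=22)
best[7] = 47
best[8] = 52  (first piece 1, then best[7]=47)
best[9] = 58  (first piece 2, then best[7]=47)
best[10] = 63  (first piece 1, then best[9]=58)
best[11] = 69  (first piece 2, then best[9]=58)
One optimal cutting: 7 + 2 + 2 → €69.

69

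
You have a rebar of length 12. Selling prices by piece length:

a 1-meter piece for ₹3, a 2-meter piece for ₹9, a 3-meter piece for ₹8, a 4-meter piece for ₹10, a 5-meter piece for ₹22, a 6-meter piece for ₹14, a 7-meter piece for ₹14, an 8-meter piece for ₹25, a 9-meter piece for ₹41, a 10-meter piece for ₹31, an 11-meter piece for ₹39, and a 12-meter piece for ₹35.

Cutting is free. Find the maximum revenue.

54

Build R[k] bottom-up: R[k] = max over allowed piece i of (p[i] + R[k−i]).
R[1] = 3
R[2] = 9
R[3] = 12  (first piece 1, then R[2]=9)
R[4] = 18  (first piece 2, then R[2]=9)
R[5] = 22
R[6] = 27  (first piece 2, then R[4]=18)
R[7] = 31  (first piece 2, then R[5]=22)
R[8] = 36  (first piece 2, then R[6]=27)
R[9] = 41
R[10] = 45  (first piece 2, then R[8]=36)
R[11] = 50  (first piece 2, then R[9]=41)
R[12] = 54  (first piece 2, then R[10]=45)
One optimal cutting: 2 + 2 + 2 + 2 + 2 + 2 → ₹9 + ₹9 + ₹9 + ₹9 + ₹9 + ₹9 = ₹54.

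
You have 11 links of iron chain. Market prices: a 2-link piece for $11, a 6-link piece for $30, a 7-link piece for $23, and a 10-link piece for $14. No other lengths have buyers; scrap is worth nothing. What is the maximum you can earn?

Let best[k] be the best obtainable value from length k. For each k, try every first piece i and keep the best of price[i] + best[k−i].
best[1] = 0
best[2] = 11
best[3] = 11
best[4] = 22  (first piece 2, then best[2]=11)
best[5] = 22
best[6] = 33  (first piece 2, then best[4]=22)
best[7] = 33
best[8] = 44  (first piece 2, then best[6]=33)
best[9] = 44
best[10] = 55  (first piece 2, then best[8]=44)
best[11] = 55
One optimal cutting: pieces 2 + 2 + 2 + 2 + 2 with 1 link of scrap → $55.

55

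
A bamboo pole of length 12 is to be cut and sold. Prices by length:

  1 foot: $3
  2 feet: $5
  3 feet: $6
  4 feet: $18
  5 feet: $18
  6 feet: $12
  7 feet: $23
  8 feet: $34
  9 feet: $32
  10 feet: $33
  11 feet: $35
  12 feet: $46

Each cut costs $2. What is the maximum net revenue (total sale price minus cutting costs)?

Consider every possible first cut. r[k] is the best of p[i]+r[k−i] over all sellable i≤k, charging 2 whenever i<k.
r[1] = 3
r[2] = max(3+3-2, 5+0) = 5
r[3] = max(3+5-2, 5+3-2, 6+0) = 6
r[4] = max(3+6-2, 5+5-2, 6+3-2, 18+0) = 18
r[5] = max(3+18-2, 5+6-2, 6+5-2, 18+3-2, 18+0) = 19
r[6] = max(3+19-2, 5+18-2, 6+6-2, 18+5-2, 18+3-2, 12+0) = 21
r[7] = max(3+21-2, 5+19-2, 6+18-2, …, 12+3-2, 23+0) = 23
r[8] = max(3+23-2, 5+21-2, 6+19-2, …, 23+3-2, 34+0) = 34
r[9] = max(3+34-2, 5+23-2, 6+21-2, …, 34+3-2, 32+0) = 35
r[10] = max(3+35-2, 5+34-2, 6+23-2, …, 32+3-2, 33+0) = 37
r[11] = max(3+37-2, 5+35-2, 6+34-2, …, 33+3-2, 35+0) = 39
r[12] = max(3+39-2, 5+37-2, 6+35-2, …, 35+3-2, 46+0) = 50
One optimal plan: pieces 4 + 4 + 4 (2 cuts) → $54 − $4 = $50.

50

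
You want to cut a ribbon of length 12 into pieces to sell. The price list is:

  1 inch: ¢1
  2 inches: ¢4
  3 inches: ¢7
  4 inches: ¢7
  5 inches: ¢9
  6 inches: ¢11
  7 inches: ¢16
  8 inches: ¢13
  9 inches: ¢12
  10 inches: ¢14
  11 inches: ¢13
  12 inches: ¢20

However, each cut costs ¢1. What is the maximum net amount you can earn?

25

Build r[k] bottom-up: r[k] = max over allowed piece i of (p[i] + r[k−i]) − 1 per cut.
r[1] = 1
r[2] = 4
r[3] = 7
r[4] = 7  (first piece 1, then r[3]=7)
r[5] = 10  (first piece 2, then r[3]=7)
r[6] = 13  (first piece 3, then r[3]=7)
r[7] = 16
r[8] = 16  (first piece 1, then r[7]=16)
r[9] = 19  (first piece 2, then r[7]=16)
r[10] = 22  (first piece 3, then r[7]=16)
r[11] = 22  (first piece 1, then r[10]=22)
r[12] = 25  (first piece 2, then r[10]=22)
One optimal plan: pieces 7 + 3 + 2 (2 cuts) → ¢27 − ¢2 = ¢25.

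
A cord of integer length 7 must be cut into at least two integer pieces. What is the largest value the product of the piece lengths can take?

Fill m[k] for k=2..7: at each k try every first piece i and multiply by the better of (k−i) uncut or m[k−i].
m[2] = 1*max(1,0) = 1*1 = 1
m[3] = 1*max(2,1) = 1*2 = 2
m[4] = 2*max(2,1) = 2*2 = 4
m[5] = 2*max(3,2) = 2*3 = 6
m[6] = 3*max(3,2) = 3*3 = 9
m[7] = 2*max(5,6) = 2*6 = 12
One optimal split: 3 + 2 + 2; product 3*2*2 = 12.

12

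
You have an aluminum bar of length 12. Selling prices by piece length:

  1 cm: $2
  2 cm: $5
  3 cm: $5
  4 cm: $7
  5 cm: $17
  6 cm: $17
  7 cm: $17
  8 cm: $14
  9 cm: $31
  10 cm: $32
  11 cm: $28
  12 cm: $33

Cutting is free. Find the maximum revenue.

39

Let r[k] be the best obtainable value from length k. For each k, try every first piece i and keep the best of price[i] + r[k−i].
r[1] = 2
r[2] = 5
r[3] = 7  (first piece 1, then r[2]=5)
r[4] = 10  (first piece 2, then r[2]=5)
r[5] = 17
r[6] = 19  (first piece 1, then r[5]=17)
r[7] = 22  (first piece 2, then r[5]=17)
r[8] = 24  (first piece 1, then r[7]=22)
r[9] = 31
r[10] = 34  (first piece 5, then r[5]=17)
r[11] = 36  (first piece 1, then r[10]=34)
r[12] = 39  (first piece 2, then r[10]=34)
One optimal cutting: 5 + 5 + 2 → $17 + $17 + $5 = $39.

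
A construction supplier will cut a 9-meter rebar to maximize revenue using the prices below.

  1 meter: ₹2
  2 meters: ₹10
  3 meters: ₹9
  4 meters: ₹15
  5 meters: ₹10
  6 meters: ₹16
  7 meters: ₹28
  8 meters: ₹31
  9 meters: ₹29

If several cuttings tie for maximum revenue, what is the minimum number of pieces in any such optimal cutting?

Consider every possible first cut. r[k] is the best of p[i]+r[k−i] over all sellable i≤k.
r[1] = 2
r[2] = 10
r[3] = 12  (first piece 1, then r[2]=10)
r[4] = 20  (first piece 2, then r[2]=10)
r[5] = 22  (first piece 1, then r[4]=20)
r[6] = 30  (first piece 2, then r[4]=20)
r[7] = 32  (first piece 1, then r[6]=30)
r[8] = 40  (first piece 2, then r[6]=30)
r[9] = 42  (first piece 1, then r[8]=40)
Maximum revenue is ₹42.
Now minimize piece count subject to staying optimal: for each k, pieces[k] = 1 + min over i with p[i]+r[k−i]=r[k] of pieces[k−i].
pieces[6] = 3
pieces[7] = 4
pieces[8] = 4
pieces[9] = 5

5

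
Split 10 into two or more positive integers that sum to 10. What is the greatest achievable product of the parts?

36

Let f[k] be the best product for length k (with at least one cut). For each first piece i, the rest contributes max(k−i, f[k−i]).
Small cases: f[2]=1, f[3]=2, f[4]=4, f[5]=6.
f[6] = max(1*6, 2*4, 3*3, 4*2, 5*1) = 9
f[7] = max(1*9, 2*6, 3*4, 4*3, 5*2, 6*1) = 12
f[8] = max(1*12, 2*9, 3*6, …, 6*2, 7*1) = 18
f[9] = max(1*18, 2*12, 3*9, …, 7*2, 8*1) = 27
f[10] = max(1*27, 2*18, 3*12, …, 8*2, 9*1) = 36
One optimal split: 3 + 3 + 2 + 2; product 3*3*2*2 = 36.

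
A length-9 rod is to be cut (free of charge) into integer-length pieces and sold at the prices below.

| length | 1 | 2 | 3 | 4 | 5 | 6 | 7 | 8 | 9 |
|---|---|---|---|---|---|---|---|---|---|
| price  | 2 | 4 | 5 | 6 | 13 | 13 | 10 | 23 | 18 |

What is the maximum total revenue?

25

Let R[k] be the best obtainable value from length k. For each k, try every first piece i and keep the best of price[i] + R[k−i].
R[1] = 2
R[2] = max(2+2, 4+0) = 4
R[3] = max(2+4, 4+2, 5+0) = 6
R[4] = max(2+6, 4+4, 5+2, 6+0) = 8
R[5] = max(2+8, 4+6, 5+4, 6+2, 13+0) = 13
R[6] = max(2+13, 4+8, 5+6, 6+4, 13+2, 13+0) = 15
R[7] = max(2+15, 4+13, 5+8, …, 13+2, 10+0) = 17
R[8] = max(2+17, 4+15, 5+13, …, 10+2, 23+0) = 23
R[9] = max(2+23, 4+17, 5+15, …, 23+2, 18+0) = 25
One optimal cutting: 8 + 1 → 23 + 2 = 25.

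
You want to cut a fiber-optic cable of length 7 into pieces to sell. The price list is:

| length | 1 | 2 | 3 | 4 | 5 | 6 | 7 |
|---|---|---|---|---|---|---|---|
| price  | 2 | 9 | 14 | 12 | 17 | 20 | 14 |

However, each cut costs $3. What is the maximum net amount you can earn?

Let v[k] be the best obtainable value from length k. For each k, try every first piece i and keep the best of price[i] + v[k−i] minus the 3 cut fee when i<k.
v[1] = 2
v[2] = 9
v[3] = 14
v[4] = 15  (first piece 2, then v[2]=9)
v[5] = 20  (first piece 2, then v[3]=14)
v[6] = 25  (first piece 3, then v[3]=14)
v[7] = 26  (first piece 2, then v[5]=20)
One optimal plan: pieces 3 + 2 + 2 (2 cuts) → $32 − $6 = $26.

26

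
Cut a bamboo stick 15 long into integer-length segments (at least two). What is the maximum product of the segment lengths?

Define g[k] = max over 1≤i<k of i · max(k−i, g[k−i]); the inner max lets the remainder stay uncut if that's better.
g[2] = 1*max(1,0) = 1*1 = 1
g[3] = 1*max(2,1) = 1*2 = 2
g[4] = 2*max(2,1) = 2*2 = 4
g[5] = 2*max(3,2) = 2*3 = 6
g[6] = 3*max(3,2) = 3*3 = 9
g[7] = 2*max(5,6) = 2*6 = 12
g[8] = 2*max(6,9) = 2*9 = 18
g[9] = 3*max(6,9) = 3*9 = 27
g[10] = 2*max(8,18) = 2*18 = 36
g[11] = 2*max(9,27) = 2*27 = 54
g[12] = 3*max(9,27) = 3*27 = 81
g[13] = 2*max(11,54) = 2*54 = 108
g[14] = 2*max(12,81) = 2*81 = 162
g[15] = 3*max(12,81) = 3*81 = 243
One optimal split: 3 + 3 + 3 + 3 + 3; product 3*3*3*3*3 = 243.

243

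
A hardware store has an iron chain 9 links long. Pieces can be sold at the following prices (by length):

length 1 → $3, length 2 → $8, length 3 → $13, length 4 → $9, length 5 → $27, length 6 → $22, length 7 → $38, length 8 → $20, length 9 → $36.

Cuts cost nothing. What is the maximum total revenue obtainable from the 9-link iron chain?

46

Let v[k] be the best obtainable value from length k. For each k, try every first piece i and keep the best of price[i] + v[k−i].
v[1] = 3
v[2] = 8
v[3] = 13
v[4] = 16  (first piece 1, then v[3]=13)
v[5] = 27
v[6] = 30  (first piece 1, then v[5]=27)
v[7] = 38
v[8] = 41  (first piece 1, then v[7]=38)
v[9] = 46  (first piece 2, then v[7]=38)
One optimal cutting: 7 + 2 → $38 + $8 = $46.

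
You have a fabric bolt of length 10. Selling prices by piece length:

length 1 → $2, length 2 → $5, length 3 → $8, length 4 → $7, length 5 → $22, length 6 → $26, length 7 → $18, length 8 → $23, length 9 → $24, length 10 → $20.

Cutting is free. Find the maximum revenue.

Build v[k] bottom-up: v[k] = max over allowed piece i of (p[i] + v[k−i]).
v[1] = 2
v[2] = max(2+2, 5+0) = 5
v[3] = max(2+5, 5+2, 8+0) = 8
v[4] = max(2+8, 5+5, 8+2, 7+0) = 10
v[5] = max(2+10, 5+8, 8+5, 7+2, 22+0) = 22
v[6] = max(2+22, 5+10, 8+8, 7+5, 22+2, 26+0) = 26
v[7] = max(2+26, 5+22, 8+10, …, 26+2, 18+0) = 28
v[8] = max(2+28, 5+26, 8+22, …, 18+2, 23+0) = 31
v[9] = max(2+31, 5+28, 8+26, …, 23+2, 24+0) = 34
v[10] = max(2+34, 5+31, 8+28, …, 24+2, 20+0) = 44
One optimal cutting: 5 + 5 → $22 + $22 = $44.

44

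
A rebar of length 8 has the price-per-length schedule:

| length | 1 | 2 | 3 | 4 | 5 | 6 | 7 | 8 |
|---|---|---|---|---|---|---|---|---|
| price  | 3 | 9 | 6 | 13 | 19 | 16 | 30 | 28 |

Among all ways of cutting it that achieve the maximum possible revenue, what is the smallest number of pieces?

4

Build r[k] bottom-up: r[k] = max over allowed piece i of (p[i] + r[k−i]).
r[1] = 3
r[2] = 9
r[3] = 12  (first piece 1, then r[2]=9)
r[4] = 18  (first piece 2, then r[2]=9)
r[5] = 21  (first piece 1, then r[4]=18)
r[6] = 27  (first piece 2, then r[4]=18)
r[7] = 30  (first piece 1, then r[6]=27)
r[8] = 36  (first piece 2, then r[6]=27)
Maximum revenue is ₹36.
Now minimize piece count subject to staying optimal: for each k, pieces[k] = 1 + min over i with p[i]+r[k−i]=r[k] of pieces[k−i].
pieces[5] = 3
pieces[6] = 3
pieces[7] = 1
pieces[8] = 4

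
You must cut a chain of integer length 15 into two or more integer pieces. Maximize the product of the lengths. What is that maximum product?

243

Fill f[k] for k=2..15: at each k try every first piece i and multiply by the better of (k−i) uncut or f[k−i].
f[2] = 1·max(1,0) = 1·1 = 1
f[3] = max(1·2, 2·1) = 2
f[4] = max(1·3, 2·2, 3·1) = 4
f[5] = max(1·4, 2·3, 3·2, 4·1) = 6
f[6] = max(1·6, 2·4, 3·3, 4·2, 5·1) = 9
f[7] = max(1·9, 2·6, 3·4, 4·3, 5·2, 6·1) = 12
f[8] = max(1·12, 2·9, 3·6, …, 6·2, 7·1) = 18
f[9] = max(1·18, 2·12, 3·9, …, 7·2, 8·1) = 27
f[10] = max(1·27, 2·18, 3·12, …, 8·2, 9·1) = 36
f[11] = max(1·36, 2·27, 3·18, …, 9·2, 10·1) = 54
f[12] = max(1·54, 2·36, 3·27, …, 10·2, 11·1) = 81
f[13] = max(1·81, 2·54, 3·36, …, 11·2, 12·1) = 108
f[14] = max(1·108, 2·81, 3·54, …, 12·2, 13·1) = 162
f[15] = max(1·162, 2·108, 3·81, …, 13·2, 14·1) = 243
One optimal split: 3 + 3 + 3 + 3 + 3; product 3·3·3·3·3 = 243.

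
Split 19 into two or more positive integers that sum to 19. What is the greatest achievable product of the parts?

Define g[k] = max over 1≤i<k of i · max(k−i, g[k−i]); the inner max lets the remainder stay uncut if that's better.
g[2] = 1*max(1,0) = 1*1 = 1
g[3] = 1*max(2,1) = 1*2 = 2
g[4] = 2*max(2,1) = 2*2 = 4
g[5] = 2*max(3,2) = 2*3 = 6
g[6] = 3*max(3,2) = 3*3 = 9
g[7] = 2*max(5,6) = 2*6 = 12
g[8] = 2*max(6,9) = 2*9 = 18
g[9] = 3*max(6,9) = 3*9 = 27
g[10] = 2*max(8,18) = 2*18 = 36
g[11] = 2*max(9,27) = 2*27 = 54
g[12] = 3*max(9,27) = 3*27 = 81
g[13] = 2*max(11,54) = 2*54 = 108
g[14] = 2*max(12,81) = 2*81 = 162
g[15] = 3*max(12,81) = 3*81 = 243
g[16] = 2*max(14,162) = 2*162 = 324
g[17] = 2*max(15,243) = 2*243 = 486
g[18] = 3*max(15,243) = 3*243 = 729
g[19] = 2*max(17,486) = 2*486 = 972
One optimal split: 3 + 3 + 3 + 3 + 3 + 2 + 2; product 3*3*3*3*3*2*2 = 972.

972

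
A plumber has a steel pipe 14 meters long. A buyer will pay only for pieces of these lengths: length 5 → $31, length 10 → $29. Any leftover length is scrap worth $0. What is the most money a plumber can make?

Build best[k] bottom-up: best[k] = max over allowed piece i of (p[i] + best[k−i]).
best[1] = 0
best[2] = 0
best[3] = 0
best[4] = 0
best[5] = 31
best[6] = 31
best[7] = 31
best[8] = 31
best[9] = 31
best[10] = 62  (first piece 5, then best[5]=31)
best[11] = 62
best[12] = 62
best[13] = 62
best[14] = 62
One optimal cutting: pieces 5 + 5 with 4 meters of scrap → $62.

62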